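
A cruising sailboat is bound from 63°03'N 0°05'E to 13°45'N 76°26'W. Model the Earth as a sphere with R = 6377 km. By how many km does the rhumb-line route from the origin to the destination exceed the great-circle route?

Great circle: cos σ = sin φ₁ sin φ₂ + cos φ₁ cos φ₂ cos Δλ,  σ = 1.2508 rad → d_gc = 7976.7 km
Rhumb line: Δψ = -1.1864, q = Δφ/Δψ = 0.7253, d_rh = R√(Δφ²+q²Δλ²) = 8261.8 km
Excess = 8261.8 − 7976.7 = 285.1 ≈ 285 km

285 km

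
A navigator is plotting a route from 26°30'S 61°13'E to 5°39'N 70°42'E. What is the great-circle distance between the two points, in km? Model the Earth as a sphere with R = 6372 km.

cos σ = sin φ₁ sin φ₂ + cos φ₁ cos φ₂ cos Δλ
      = sin(-26.50°)sin(5.65°) + cos(-26.50°)cos(5.65°)cos(9.48°) = 0.8345
σ = 33.438° → d = Rσ = 6372·0.58360 = 3719 km

3719 km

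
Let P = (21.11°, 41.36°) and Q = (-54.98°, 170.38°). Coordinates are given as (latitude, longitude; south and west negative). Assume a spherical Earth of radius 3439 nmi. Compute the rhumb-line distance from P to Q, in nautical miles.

Δψ = ln[tan(π/4+φ₂/2)/tan(π/4+φ₁/2)] = -1.5307;  Δφ = -1.3280 rad,  Δλ = +2.2518 rad
q = Δφ/Δψ = 0.8676
d = R·√(Δφ² + q²Δλ²) = 3439·2.36230 = 8124 nmi

8124 nmi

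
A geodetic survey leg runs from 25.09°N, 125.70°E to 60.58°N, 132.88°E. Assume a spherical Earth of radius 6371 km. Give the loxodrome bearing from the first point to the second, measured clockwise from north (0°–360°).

8.1°

Meridional parts: M(φ₁)=+0.4526, M(φ₂)=+1.3374 → ΔM = +0.8848;  Δλ = +0.1253 rad
tan C = Δλ / ΔM = +0.1416 → C = 8.06°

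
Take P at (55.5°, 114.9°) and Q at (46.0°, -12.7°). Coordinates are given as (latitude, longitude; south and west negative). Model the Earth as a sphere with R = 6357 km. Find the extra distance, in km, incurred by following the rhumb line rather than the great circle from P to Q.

Great circle: cos σ = sin φ₁ sin φ₂ + cos φ₁ cos φ₂ cos Δλ,  σ = 1.2103 rad → d_gc = 7693.7 km
Rhumb line: Δψ = -0.2633, q = Δφ/Δψ = 0.6298, d_rh = R√(Δφ²+q²Δλ²) = 8978.3 km
Excess = 8978.3 − 7693.7 = 1284.6 ≈ 1285 km

1285 km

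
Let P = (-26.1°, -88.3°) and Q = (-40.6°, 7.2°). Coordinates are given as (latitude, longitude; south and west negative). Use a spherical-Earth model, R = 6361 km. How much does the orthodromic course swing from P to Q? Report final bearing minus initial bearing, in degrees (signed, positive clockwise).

At departure: θ₁ = atan2(sin Δλ cos φ₂, cos φ₁ sin φ₂ − sin φ₁ cos φ₂ cos Δλ) = 129.20°
At arrival: θ₂ = atan2(sin Δλ cos φ₁, −cos φ₂ sin φ₁ + sin φ₂ cos φ₁ cos Δλ) = 66.43°
Δθ = θ₂ − θ₁ = -62.8°

-62.8°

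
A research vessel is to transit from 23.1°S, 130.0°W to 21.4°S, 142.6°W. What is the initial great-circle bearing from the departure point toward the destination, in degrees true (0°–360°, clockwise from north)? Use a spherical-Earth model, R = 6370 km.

275.9°

N = sin Δλ·cos φ₂ = -0.2031;  D = cos φ₁ sin φ₂ − sin φ₁ cos φ₂ cos Δλ = +0.0209
initial course = atan2(N, D) = 275.87°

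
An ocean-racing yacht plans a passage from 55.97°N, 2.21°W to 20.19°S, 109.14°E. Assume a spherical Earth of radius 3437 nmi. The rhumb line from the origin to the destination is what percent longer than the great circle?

Great circle: σ = 2.0683 rad → d_gc = Rσ = 7108.8 nmi
Rhumb: Δφ = -1.3292, Δλ = +1.9434, Δψ = -1.5440, q = Δφ/Δψ = 0.8609 → d_rh = R√(Δφ²+q²Δλ²) = 7344.3 nmi
Excess = (7344.3 − 7108.8) / 7108.8 = 235.5 / 7108.8 = 3.31% ≈ 3.3%

3.3%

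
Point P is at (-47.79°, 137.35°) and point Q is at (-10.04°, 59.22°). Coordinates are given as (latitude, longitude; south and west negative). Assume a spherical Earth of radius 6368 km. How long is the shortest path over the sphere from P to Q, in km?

8294 km

cos σ = sin φ₁ sin φ₂ + cos φ₁ cos φ₂ cos Δλ
      = sin(-47.79°)sin(-10.04°) + cos(-47.79°)cos(-10.04°)cos(-78.13°) = 0.2652
σ = 74.621° → d = Rσ = 6368·1.30238 = 8294 km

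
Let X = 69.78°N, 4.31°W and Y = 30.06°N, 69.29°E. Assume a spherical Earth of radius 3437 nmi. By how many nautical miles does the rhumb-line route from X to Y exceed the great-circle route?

154 nmi

Great circle: cos σ = sin φ₁ sin φ₂ + cos φ₁ cos φ₂ cos Δλ,  σ = 0.9830 rad → d_gc = 3378.7 nmi
Rhumb line: Δψ = -1.1737, q = Δφ/Δψ = 0.5906, d_rh = R√(Δφ²+q²Δλ²) = 3532.3 nmi
Excess = 3532.3 − 3378.7 = 153.6 ≈ 154 nmi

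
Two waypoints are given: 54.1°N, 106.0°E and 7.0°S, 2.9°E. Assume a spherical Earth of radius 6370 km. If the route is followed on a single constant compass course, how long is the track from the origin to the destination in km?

Rhumb course C = atan2(Δλ, Δψ) with Δψ = ln[tan(π/4+φ₂/2)/tan(π/4+φ₁/2)] = -1.2496, Δλ = -1.7994 → C = 235.22°
d = R·|Δφ| / |cos C| = 6370·1.06640 / 0.57040 = 11909 km

11909 km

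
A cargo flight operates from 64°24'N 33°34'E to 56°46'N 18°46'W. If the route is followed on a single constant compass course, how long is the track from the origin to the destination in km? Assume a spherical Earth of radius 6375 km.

2969 km

Rhumb course C = atan2(Δλ, Δψ) with Δψ = ln[tan(π/4+φ₂/2)/tan(π/4+φ₁/2)] = -0.2727, Δλ = -0.9134 → C = 253.37°
d = R·|Δφ| / |cos C| = 6375·0.13323 / 0.28611 = 2969 km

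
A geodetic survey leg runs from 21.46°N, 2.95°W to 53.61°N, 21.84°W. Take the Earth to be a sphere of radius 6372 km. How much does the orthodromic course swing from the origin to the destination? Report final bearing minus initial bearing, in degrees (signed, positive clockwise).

At departure: θ₁ = atan2(sin Δλ cos φ₂, cos φ₁ sin φ₂ − sin φ₁ cos φ₂ cos Δλ) = 340.55°
At arrival: θ₂ = atan2(sin Δλ cos φ₁, −cos φ₂ sin φ₁ + sin φ₂ cos φ₁ cos Δλ) = 328.51°
Δθ = θ₂ − θ₁ = -12.0°

-12.0°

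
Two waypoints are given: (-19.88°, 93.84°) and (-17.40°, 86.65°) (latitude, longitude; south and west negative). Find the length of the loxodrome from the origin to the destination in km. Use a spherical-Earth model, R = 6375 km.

Δψ = ln[tan(π/4+φ₂/2)/tan(π/4+φ₁/2)] = +0.0457;  Δφ = +0.0433 rad,  Δλ = -0.1255 rad
q = Δφ/Δψ = 0.9475
d = R·√(Δφ² + q²Δλ²) = 6375·0.12653 = 807 km

807 km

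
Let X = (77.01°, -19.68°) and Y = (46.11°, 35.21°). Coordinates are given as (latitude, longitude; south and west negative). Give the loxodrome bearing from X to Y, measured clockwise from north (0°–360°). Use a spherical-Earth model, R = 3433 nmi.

Meridional parts: M(φ₁)=+2.1729, M(φ₂)=+0.9090 → ΔM = -1.2639;  Δλ = +0.9580 rad
tan C = Δλ / ΔM = -0.7580 → C = 142.84°

142.8°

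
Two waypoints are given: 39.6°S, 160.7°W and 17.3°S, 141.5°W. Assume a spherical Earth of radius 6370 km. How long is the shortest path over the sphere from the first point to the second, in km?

cos σ = sin φ₁ sin φ₂ + cos φ₁ cos φ₂ cos Δλ
      = sin(-39.60°)sin(-17.30°) + cos(-39.60°)cos(-17.30°)cos(19.20°) = 0.8843
σ = 27.836° → d = Rσ = 6370·0.48583 = 3095 km

3095 km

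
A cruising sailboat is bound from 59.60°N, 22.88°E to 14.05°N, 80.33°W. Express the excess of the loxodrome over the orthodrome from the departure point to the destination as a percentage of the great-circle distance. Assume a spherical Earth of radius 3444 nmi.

6.7%

Great circle: σ = 1.4734 rad → d_gc = Rσ = 5074.5 nmi
Rhumb: Δφ = -0.7950, Δλ = -1.8014, Δψ = -1.0554, q = Δφ/Δψ = 0.7533 → d_rh = R√(Δφ²+q²Δλ²) = 5416.3 nmi
Excess = (5416.3 − 5074.5) / 5074.5 = 341.8 / 5074.5 = 6.74% ≈ 6.7%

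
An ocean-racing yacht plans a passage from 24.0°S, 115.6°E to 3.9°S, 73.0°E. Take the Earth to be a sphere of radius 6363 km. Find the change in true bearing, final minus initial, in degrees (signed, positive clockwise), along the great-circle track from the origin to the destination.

At departure: θ₁ = atan2(sin Δλ cos φ₂, cos φ₁ sin φ₂ − sin φ₁ cos φ₂ cos Δλ) = 289.31°
At arrival: θ₂ = atan2(sin Δλ cos φ₁, −cos φ₂ sin φ₁ + sin φ₂ cos φ₁ cos Δλ) = 300.21°
Δθ = θ₂ − θ₁ = +10.9°

+10.9°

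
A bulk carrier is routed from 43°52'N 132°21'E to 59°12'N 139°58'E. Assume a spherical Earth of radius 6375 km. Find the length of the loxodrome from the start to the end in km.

1784 km

Rhumb course C = atan2(Δλ, Δψ) with Δψ = ln[tan(π/4+φ₂/2)/tan(π/4+φ₁/2)] = +0.4357, Δλ = +0.1329 → C = 16.97°
d = R·|Δφ| / |cos C| = 6375·0.26762 / 0.95647 = 1784 km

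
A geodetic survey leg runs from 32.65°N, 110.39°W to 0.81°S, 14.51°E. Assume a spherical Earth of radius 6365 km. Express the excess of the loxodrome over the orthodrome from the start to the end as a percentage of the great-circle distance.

2.9%

Great circle: σ = 2.0821 rad → d_gc = Rσ = 13252.6 km
Rhumb: Δφ = -0.5840, Δλ = +2.1799, Δψ = -0.6176, q = Δφ/Δψ = 0.9456 → d_rh = R√(Δφ²+q²Δλ²) = 13636.5 km
Excess = (13636.5 − 13252.6) / 13252.6 = 383.9 / 13252.6 = 2.90% ≈ 2.9%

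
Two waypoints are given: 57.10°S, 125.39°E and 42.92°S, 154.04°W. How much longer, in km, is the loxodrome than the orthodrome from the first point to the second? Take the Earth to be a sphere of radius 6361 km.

306 km

Great circle: cos σ = sin φ₁ sin φ₂ + cos φ₁ cos φ₂ cos Δλ,  σ = 0.8803 rad → d_gc = 5599.5 km
Rhumb line: Δψ = +0.3890, q = Δφ/Δψ = 0.6363, d_rh = R√(Δφ²+q²Δλ²) = 5905.3 km
Excess = 5905.3 − 5599.5 = 305.8 ≈ 306 km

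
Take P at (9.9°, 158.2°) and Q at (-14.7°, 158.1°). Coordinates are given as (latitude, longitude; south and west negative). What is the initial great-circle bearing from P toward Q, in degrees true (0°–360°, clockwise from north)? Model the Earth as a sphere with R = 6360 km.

180.2°

θ = atan2( sin Δλ·cos φ₂ ,  cos φ₁ sin φ₂ − sin φ₁ cos φ₂ cos Δλ )
  = atan2(-0.0017, -0.4163) = 180.23°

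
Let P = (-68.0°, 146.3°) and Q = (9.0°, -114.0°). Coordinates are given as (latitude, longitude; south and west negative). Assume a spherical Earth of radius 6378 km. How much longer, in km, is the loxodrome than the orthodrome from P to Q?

Great circle: cos σ = sin φ₁ sin φ₂ + cos φ₁ cos φ₂ cos Δλ,  σ = 1.7797 rad → d_gc = 11350.9 km
Rhumb line: Δψ = +1.7957, q = Δφ/Δψ = 0.7484, d_rh = R√(Δφ²+q²Δλ²) = 11935.7 km
Excess = 11935.7 − 11350.9 = 584.8 ≈ 585 km

585 km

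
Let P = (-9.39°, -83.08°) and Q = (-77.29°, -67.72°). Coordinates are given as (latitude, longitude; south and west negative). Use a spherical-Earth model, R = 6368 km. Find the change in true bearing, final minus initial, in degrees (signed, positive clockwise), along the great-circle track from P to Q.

-12.7°

At departure: θ₁ = atan2(sin Δλ cos φ₂, cos φ₁ sin φ₂ − sin φ₁ cos φ₂ cos Δλ) = 176.41°
At arrival: θ₂ = atan2(sin Δλ cos φ₁, −cos φ₂ sin φ₁ + sin φ₂ cos φ₁ cos Δλ) = 163.67°
Δθ = θ₂ − θ₁ = -12.7°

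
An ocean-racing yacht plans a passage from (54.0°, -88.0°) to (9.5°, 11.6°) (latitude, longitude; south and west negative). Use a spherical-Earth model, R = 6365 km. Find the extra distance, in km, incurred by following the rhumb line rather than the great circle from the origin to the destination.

482 km

Great circle: cos σ = sin φ₁ sin φ₂ + cos φ₁ cos φ₂ cos Δλ,  σ = 1.5339 rad → d_gc = 9763.5 km
Rhumb line: Δψ = -0.9576, q = Δφ/Δψ = 0.8111, d_rh = R√(Δφ²+q²Δλ²) = 10245.5 km
Excess = 10245.5 − 9763.5 = 482.0 ≈ 482 km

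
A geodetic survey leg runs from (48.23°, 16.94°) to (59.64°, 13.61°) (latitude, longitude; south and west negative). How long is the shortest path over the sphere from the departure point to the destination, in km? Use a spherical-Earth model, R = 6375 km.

1288 km

cos σ = sin φ₁ sin φ₂ + cos φ₁ cos φ₂ cos Δλ
      = sin(48.23°)sin(59.64°) + cos(48.23°)cos(59.64°)cos(-3.33°) = 0.9797
σ = 11.573° → d = Rσ = 6375·0.20200 = 1288 km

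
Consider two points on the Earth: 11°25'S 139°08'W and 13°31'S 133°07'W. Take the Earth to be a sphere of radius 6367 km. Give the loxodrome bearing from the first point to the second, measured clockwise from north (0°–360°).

Δψ = ln[tan(π/4+φ₂/2)/tan(π/4+φ₁/2)] = -0.0375
Δλ = +0.1050 rad (taken the short way round)
course = atan2(Δλ, Δψ) = 109.67°

109.7°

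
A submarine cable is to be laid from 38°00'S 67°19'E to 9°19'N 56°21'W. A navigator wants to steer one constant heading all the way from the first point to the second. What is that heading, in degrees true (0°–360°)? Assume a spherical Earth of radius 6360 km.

292.2°

Meridional parts: M(φ₁)=-0.7180, M(φ₂)=+0.1633 → ΔM = +0.8813;  Δλ = -2.1584 rad
tan C = Δλ / ΔM = -2.4491 → C = 292.21°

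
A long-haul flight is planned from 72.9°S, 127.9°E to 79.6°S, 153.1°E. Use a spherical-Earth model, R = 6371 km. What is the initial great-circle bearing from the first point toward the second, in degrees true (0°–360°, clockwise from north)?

N = sin Δλ·cos φ₂ = +0.0769;  D = cos φ₁ sin φ₂ − sin φ₁ cos φ₂ cos Δλ = -0.1331
initial course = atan2(N, D) = 149.99°

150.0°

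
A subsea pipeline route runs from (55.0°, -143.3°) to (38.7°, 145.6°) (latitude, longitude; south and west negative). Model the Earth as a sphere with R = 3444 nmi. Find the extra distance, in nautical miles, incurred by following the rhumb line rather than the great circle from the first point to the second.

Great circle: cos σ = sin φ₁ sin φ₂ + cos φ₁ cos φ₂ cos Δλ,  σ = 0.8537 rad → d_gc = 2940.29 nmi
Rhumb line: Δψ = -0.4207, q = Δφ/Δψ = 0.6763, d_rh = R√(Δφ²+q²Δλ²) = 3051.81 nmi
Excess = 3051.81 − 2940.29 = 111.52 ≈ 112 nmi

112 nmi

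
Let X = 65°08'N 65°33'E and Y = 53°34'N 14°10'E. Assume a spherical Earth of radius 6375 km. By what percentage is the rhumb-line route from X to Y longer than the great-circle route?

2.6%

Great circle: σ = 0.4825 rad → d_gc = Rσ = 3076.2 km
Rhumb: Δφ = -0.2019, Δλ = -0.8968, Δψ = -0.4006, q = Δφ/Δψ = 0.5039 → d_rh = R√(Δφ²+q²Δλ²) = 3155.5 km
Excess = (3155.5 − 3076.2) / 3076.2 = 79.3 / 3076.2 = 2.58% ≈ 2.6%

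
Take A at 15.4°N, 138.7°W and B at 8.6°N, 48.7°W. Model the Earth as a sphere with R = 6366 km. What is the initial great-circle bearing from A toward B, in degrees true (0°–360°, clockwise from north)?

N = sin Δλ·cos φ₂ = +0.9888;  D = cos φ₁ sin φ₂ − sin φ₁ cos φ₂ cos Δλ = +0.1442
initial course = atan2(N, D) = 81.70°

81.7°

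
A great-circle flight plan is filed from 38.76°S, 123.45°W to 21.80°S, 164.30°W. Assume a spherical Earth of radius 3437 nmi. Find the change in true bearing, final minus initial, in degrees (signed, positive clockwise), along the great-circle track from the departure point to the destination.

+21.5°

At departure: θ₁ = atan2(sin Δλ cos φ₂, cos φ₁ sin φ₂ − sin φ₁ cos φ₂ cos Δλ) = 283.88°
At arrival: θ₂ = atan2(sin Δλ cos φ₁, −cos φ₂ sin φ₁ + sin φ₂ cos φ₁ cos Δλ) = 305.38°
Δθ = θ₂ − θ₁ = +21.5°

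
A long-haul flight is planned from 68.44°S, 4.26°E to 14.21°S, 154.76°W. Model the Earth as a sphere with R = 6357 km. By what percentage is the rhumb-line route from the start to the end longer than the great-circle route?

Great circle: σ = 1.6753 rad → d_gc = Rσ = 10649.9 km
Rhumb: Δφ = +0.9465, Δλ = -2.7754, Δψ = +1.4080, q = Δφ/Δψ = 0.6722 → d_rh = R√(Δφ²+q²Δλ²) = 13298.9 km
Excess = (13298.9 − 10649.9) / 10649.9 = 2649.0 / 10649.9 = 24.87% ≈ 24.9%

24.9%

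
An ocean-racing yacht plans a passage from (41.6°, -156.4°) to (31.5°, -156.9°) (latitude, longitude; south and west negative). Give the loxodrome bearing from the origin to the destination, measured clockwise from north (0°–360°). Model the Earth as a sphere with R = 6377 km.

Meridional parts: M(φ₁)=+0.7998, M(φ₂)=+0.5798 → ΔM = -0.2200;  Δλ = -0.0087 rad
tan C = Δλ / ΔM = +0.0397 → C = 182.27°

182.3°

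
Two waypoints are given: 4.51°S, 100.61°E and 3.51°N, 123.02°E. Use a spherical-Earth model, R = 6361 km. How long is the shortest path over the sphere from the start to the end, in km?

2640 km

Haversine: a = sin²(Δφ/2)+cos φ₁ cos φ₂ sin²(Δλ/2) = 0.04246;  σ = 2·atan2(√a,√(1−a))
σ = 23.784° → d = Rσ = 6361·0.41510 = 2640 km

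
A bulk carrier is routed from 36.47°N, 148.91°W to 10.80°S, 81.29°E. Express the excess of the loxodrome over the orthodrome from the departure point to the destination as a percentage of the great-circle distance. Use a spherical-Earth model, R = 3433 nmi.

2.5%

Great circle: σ = 2.2357 rad → d_gc = Rσ = 7675.3 nmi
Rhumb: Δφ = -0.8250, Δλ = -2.2654, Δψ = -0.8741, q = Δφ/Δψ = 0.9439 → d_rh = R√(Δφ²+q²Δλ²) = 7868.2 nmi
Excess = (7868.2 − 7675.3) / 7675.3 = 192.9 / 7675.3 = 2.51% ≈ 2.5%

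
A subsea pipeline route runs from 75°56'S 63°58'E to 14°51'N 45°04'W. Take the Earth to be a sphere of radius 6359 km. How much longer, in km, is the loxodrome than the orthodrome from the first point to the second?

860 km

Great circle: cos σ = sin φ₁ sin φ₂ + cos φ₁ cos φ₂ cos Δλ,  σ = 1.9020 rad → d_gc = 12095.1 km
Rhumb line: Δψ = +2.3547, q = Δφ/Δψ = 0.6729, d_rh = R√(Δφ²+q²Δλ²) = 12954.8 km
Excess = 12954.8 − 12095.1 = 859.7 ≈ 860 km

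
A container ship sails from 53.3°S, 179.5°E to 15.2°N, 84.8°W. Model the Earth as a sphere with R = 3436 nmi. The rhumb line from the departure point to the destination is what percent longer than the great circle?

2.3%

Great circle: σ = 1.8416 rad → d_gc = Rσ = 6327.7 nmi
Rhumb: Δφ = +1.1956, Δλ = +1.6703, Δψ = +1.3720, q = Δφ/Δψ = 0.8714 → d_rh = R√(Δφ²+q²Δλ²) = 6471.8 nmi
Excess = (6471.8 − 6327.7) / 6327.7 = 144.1 / 6327.7 = 2.28% ≈ 2.3%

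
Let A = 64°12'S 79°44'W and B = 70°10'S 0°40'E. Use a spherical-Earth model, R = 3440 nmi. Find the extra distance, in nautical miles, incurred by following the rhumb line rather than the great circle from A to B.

Great circle: cos σ = sin φ₁ sin φ₂ + cos φ₁ cos φ₂ cos Δλ,  σ = 0.5125 rad → d_gc = 1762.9 nmi
Rhumb line: Δψ = -0.2701, q = Δφ/Δψ = 0.3856, d_rh = R√(Δφ²+q²Δλ²) = 1895.6 nmi
Excess = 1895.6 − 1762.9 = 132.7 ≈ 133 nmi

133 nmi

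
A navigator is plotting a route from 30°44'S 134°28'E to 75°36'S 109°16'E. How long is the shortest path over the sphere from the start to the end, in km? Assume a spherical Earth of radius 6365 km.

Haversine: a = sin²(Δφ/2)+cos φ₁ cos φ₂ sin²(Δλ/2) = 0.15580;  σ = 2·atan2(√a,√(1−a))
σ = 46.496° → d = Rσ = 6365·0.81151 = 5165 km

5165 km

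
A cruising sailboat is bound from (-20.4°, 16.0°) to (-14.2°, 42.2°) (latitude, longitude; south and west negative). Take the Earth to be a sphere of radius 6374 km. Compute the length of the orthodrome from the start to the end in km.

Haversine: a = sin²(Δφ/2)+cos φ₁ cos φ₂ sin²(Δλ/2) = 0.04960;  σ = 2·atan2(√a,√(1−a))
σ = 25.737° → d = Rσ = 6374·0.44920 = 2863 km

2863 km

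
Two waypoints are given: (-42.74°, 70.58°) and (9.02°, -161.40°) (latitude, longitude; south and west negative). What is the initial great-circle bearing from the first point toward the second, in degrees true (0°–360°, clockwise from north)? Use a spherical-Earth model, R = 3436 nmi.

N = sin Δλ·cos φ₂ = +0.7781;  D = cos φ₁ sin φ₂ − sin φ₁ cos φ₂ cos Δλ = -0.2977
initial course = atan2(N, D) = 110.94°

110.9°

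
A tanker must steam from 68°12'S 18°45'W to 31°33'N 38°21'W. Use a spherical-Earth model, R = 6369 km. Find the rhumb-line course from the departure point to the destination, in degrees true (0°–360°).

351.3°

Δψ = ln[tan(π/4+φ₂/2)/tan(π/4+φ₁/2)] = +2.2281
Δλ = -0.3421 rad (taken the short way round)
course = atan2(Δλ, Δψ) = 351.27°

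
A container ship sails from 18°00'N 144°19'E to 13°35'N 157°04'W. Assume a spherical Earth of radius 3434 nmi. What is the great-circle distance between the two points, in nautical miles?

cos σ = sin φ₁ sin φ₂ + cos φ₁ cos φ₂ cos Δλ
      = sin(18.00°)sin(13.58°) + cos(18.00°)cos(13.58°)cos(58.62°) = 0.5540
σ = 56.358° → d = Rσ = 3434·0.98364 = 3378 nmi

3378 nmi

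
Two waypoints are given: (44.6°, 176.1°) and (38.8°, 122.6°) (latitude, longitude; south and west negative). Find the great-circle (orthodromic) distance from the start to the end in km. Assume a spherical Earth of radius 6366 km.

4405 km

cos σ = sin φ₁ sin φ₂ + cos φ₁ cos φ₂ cos Δλ
      = sin(44.60°)sin(38.80°) + cos(44.60°)cos(38.80°)cos(-53.50°) = 0.7700
σ = 39.642° → d = Rσ = 6366·0.69189 = 4405 km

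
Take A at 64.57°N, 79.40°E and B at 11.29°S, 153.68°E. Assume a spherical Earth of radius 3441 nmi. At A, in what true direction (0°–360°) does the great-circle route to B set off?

θ = atan2( sin Δλ·cos φ₂ ,  cos φ₁ sin φ₂ − sin φ₁ cos φ₂ cos Δλ )
  = atan2(+0.9440, -0.3240) = 108.94°

108.9°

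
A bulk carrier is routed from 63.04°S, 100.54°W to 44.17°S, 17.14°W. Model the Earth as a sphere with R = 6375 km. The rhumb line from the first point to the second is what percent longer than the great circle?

6.4%

Great circle: σ = 0.8521 rad → d_gc = Rσ = 5431.8 km
Rhumb: Δφ = +0.3293, Δλ = +1.4556, Δψ = +0.5673, q = Δφ/Δψ = 0.5806 → d_rh = R√(Δφ²+q²Δλ²) = 5781.9 km
Excess = (5781.9 − 5431.8) / 5431.8 = 350.1 / 5431.8 = 6.445% ≈ 6.4%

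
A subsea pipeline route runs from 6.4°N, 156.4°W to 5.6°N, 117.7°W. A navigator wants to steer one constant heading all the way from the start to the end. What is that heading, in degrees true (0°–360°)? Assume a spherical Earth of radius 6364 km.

Meridional parts: M(φ₁)=+0.1119, M(φ₂)=+0.0979 → ΔM = -0.0140;  Δλ = +0.6754 rad
tan C = Δλ / ΔM = -48.1096 → C = 91.19°

91.2°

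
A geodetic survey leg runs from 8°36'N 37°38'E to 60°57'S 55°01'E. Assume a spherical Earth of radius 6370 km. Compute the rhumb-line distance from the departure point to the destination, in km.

Δψ = ln[tan(π/4+φ₂/2)/tan(π/4+φ₁/2)] = -1.5013;  Δφ = -1.2139 rad,  Δλ = +0.3034 rad
q = Δφ/Δψ = 0.8086
d = R·√(Δφ² + q²Δλ²) = 6370·1.23842 = 7889 km

7889 km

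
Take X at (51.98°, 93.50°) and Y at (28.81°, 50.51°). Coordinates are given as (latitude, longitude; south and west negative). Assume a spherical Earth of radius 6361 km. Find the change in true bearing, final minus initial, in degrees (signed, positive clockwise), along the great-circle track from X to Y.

-29.2°

Initial bearing θ₁ = atan2(sin Δλ cos φ₂, cos φ₁ sin φ₂ − sin φ₁ cos φ₂ cos Δλ) = 250.80°
Final bearing θ₂ = (initial bearing from the destination back to the start) + 180° = 221.59°
Δθ = θ₂ − θ₁ = -29.2°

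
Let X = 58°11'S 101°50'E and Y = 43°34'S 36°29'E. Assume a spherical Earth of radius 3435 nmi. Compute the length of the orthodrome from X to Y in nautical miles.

Haversine: a = sin²(Δφ/2)+cos φ₁ cos φ₂ sin²(Δλ/2) = 0.12752;  σ = 2·atan2(√a,√(1−a))
σ = 41.844° → d = Rσ = 3435·0.73032 = 2509 nmi

2509 nmi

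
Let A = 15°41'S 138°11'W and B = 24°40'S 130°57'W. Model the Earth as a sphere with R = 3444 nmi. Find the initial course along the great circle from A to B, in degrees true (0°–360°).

θ = atan2( sin Δλ·cos φ₂ ,  cos φ₁ sin φ₂ − sin φ₁ cos φ₂ cos Δλ )
  = atan2(+0.1144, -0.1581) = 144.11°

144.1°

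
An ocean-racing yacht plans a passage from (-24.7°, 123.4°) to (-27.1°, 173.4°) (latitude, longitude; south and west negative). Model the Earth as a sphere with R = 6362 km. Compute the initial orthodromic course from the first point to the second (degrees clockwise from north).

θ = atan2( sin Δλ·cos φ₂ ,  cos φ₁ sin φ₂ − sin φ₁ cos φ₂ cos Δλ )
  = atan2(+0.6819, -0.1748) = 104.37°

104.4°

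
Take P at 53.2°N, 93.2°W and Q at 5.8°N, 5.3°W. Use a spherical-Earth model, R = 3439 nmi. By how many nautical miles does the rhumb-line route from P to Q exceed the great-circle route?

165 nmi

Great circle: cos σ = sin φ₁ sin φ₂ + cos φ₁ cos φ₂ cos Δλ,  σ = 1.4679 rad → d_gc = 5048.0 nmi
Rhumb line: Δψ = -0.9992, q = Δφ/Δψ = 0.8279, d_rh = R√(Δφ²+q²Δλ²) = 5212.8 nmi
Excess = 5212.8 − 5048.0 = 164.8 ≈ 165 nmi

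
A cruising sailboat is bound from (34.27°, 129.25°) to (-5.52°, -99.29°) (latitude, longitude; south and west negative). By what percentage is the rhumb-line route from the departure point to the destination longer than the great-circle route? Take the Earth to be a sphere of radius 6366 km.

Great circle: σ = 2.2128 rad → d_gc = Rσ = 14086.5 km
Rhumb: Δφ = -0.6945, Δλ = +2.2944, Δψ = -0.7338, q = Δφ/Δψ = 0.9463 → d_rh = R√(Δφ²+q²Δλ²) = 14512.3 km
Excess = (14512.3 − 14086.5) / 14086.5 = 425.8 / 14086.5 = 3.02% ≈ 3.0%

3.0%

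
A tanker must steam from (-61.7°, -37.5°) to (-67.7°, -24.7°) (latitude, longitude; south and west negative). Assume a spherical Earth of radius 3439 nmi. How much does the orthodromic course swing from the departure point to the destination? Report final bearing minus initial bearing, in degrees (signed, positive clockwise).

-11.6°

Initial bearing θ₁ = atan2(sin Δλ cos φ₂, cos φ₁ sin φ₂ − sin φ₁ cos φ₂ cos Δλ) = 143.31°
Final bearing θ₂ = (initial bearing from the destination back to the start) + 180° = 131.71°
Δθ = θ₂ − θ₁ = -11.6°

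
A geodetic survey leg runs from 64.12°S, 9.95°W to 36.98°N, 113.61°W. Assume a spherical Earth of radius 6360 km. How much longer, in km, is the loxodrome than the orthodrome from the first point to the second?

349 km

Great circle: cos σ = sin φ₁ sin φ₂ + cos φ₁ cos φ₂ cos Δλ,  σ = 2.2441 rad → d_gc = 14272.3 km
Rhumb line: Δψ = +2.1662, q = Δφ/Δψ = 0.8146, d_rh = R√(Δφ²+q²Δλ²) = 14621.6 km
Excess = 14621.6 − 14272.3 = 349.3 ≈ 349 km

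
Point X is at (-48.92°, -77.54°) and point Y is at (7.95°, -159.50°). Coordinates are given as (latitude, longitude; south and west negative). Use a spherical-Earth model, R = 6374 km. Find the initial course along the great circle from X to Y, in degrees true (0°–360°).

N = sin Δλ·cos φ₂ = -0.9807;  D = cos φ₁ sin φ₂ − sin φ₁ cos φ₂ cos Δλ = +0.1953
initial course = atan2(N, D) = 281.26°

281.3°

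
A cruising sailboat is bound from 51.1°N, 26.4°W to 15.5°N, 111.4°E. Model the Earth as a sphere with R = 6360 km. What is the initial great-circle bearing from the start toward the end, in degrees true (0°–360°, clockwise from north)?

41.8°

N = sin Δλ·cos φ₂ = +0.6473;  D = cos φ₁ sin φ₂ − sin φ₁ cos φ₂ cos Δλ = +0.7234
initial course = atan2(N, D) = 41.82°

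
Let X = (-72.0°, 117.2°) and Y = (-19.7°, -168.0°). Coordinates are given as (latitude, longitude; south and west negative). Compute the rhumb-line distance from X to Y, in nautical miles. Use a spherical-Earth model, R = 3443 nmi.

4176 nmi

Δψ = ln[tan(π/4+φ₂/2)/tan(π/4+φ₁/2)] = +1.4919;  Δφ = +0.9128 rad,  Δλ = +1.3055 rad
q = Δφ/Δψ = 0.6118
d = R·√(Δφ² + q²Δλ²) = 3443·1.21294 = 4176 nmi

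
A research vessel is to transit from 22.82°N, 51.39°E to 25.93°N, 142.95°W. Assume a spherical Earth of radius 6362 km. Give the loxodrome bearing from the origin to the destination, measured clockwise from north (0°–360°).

88.8°

Δψ = ln[tan(π/4+φ₂/2)/tan(π/4+φ₁/2)] = +0.0596
Δλ = +2.8913 rad (taken the short way round)
course = atan2(Δλ, Δψ) = 88.82°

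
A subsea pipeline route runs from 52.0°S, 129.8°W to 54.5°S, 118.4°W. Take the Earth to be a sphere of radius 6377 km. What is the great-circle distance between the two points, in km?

cos σ = sin φ₁ sin φ₂ + cos φ₁ cos φ₂ cos Δλ
      = sin(-52.00°)sin(-54.50°) + cos(-52.00°)cos(-54.50°)cos(11.40°) = 0.9920
σ = 7.255° → d = Rσ = 6377·0.12662 = 807 km

807 km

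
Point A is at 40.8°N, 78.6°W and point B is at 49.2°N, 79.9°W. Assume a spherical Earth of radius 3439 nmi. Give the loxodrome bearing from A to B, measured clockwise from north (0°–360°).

353.8°

Meridional parts: M(φ₁)=+0.7812, M(φ₂)=+0.9891 → ΔM = +0.2079;  Δλ = -0.0227 rad
tan C = Δλ / ΔM = -0.1091 → C = 353.77°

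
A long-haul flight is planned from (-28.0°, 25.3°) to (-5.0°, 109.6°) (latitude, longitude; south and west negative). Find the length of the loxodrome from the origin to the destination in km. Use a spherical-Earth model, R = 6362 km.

9263 km

Δψ = ln[tan(π/4+φ₂/2)/tan(π/4+φ₁/2)] = +0.4220;  Δφ = +0.4014 rad,  Δλ = +1.4713 rad
q = Δφ/Δψ = 0.9512
d = R·√(Δφ² + q²Δλ²) = 6362·1.45596 = 9263 km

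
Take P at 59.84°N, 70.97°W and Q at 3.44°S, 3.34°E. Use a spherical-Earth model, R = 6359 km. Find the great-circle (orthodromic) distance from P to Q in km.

cos σ = sin φ₁ sin φ₂ + cos φ₁ cos φ₂ cos Δλ
      = sin(59.84°)sin(-3.44°) + cos(59.84°)cos(-3.44°)cos(74.31°) = 0.0837
σ = 85.196° → d = Rσ = 6359·1.48695 = 9456 km

9456 km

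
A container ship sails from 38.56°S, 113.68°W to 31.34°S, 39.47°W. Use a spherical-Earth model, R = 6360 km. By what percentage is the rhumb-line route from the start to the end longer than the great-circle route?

2.6%

Great circle: σ = 1.0403 rad → d_gc = Rσ = 6616.5 km
Rhumb: Δφ = +0.1260, Δλ = +1.2952, Δψ = +0.1539, q = Δφ/Δψ = 0.8186 → d_rh = R√(Δφ²+q²Δλ²) = 6790.5 km
Excess = (6790.5 − 6616.5) / 6616.5 = 174.0 / 6616.5 = 2.63% ≈ 2.6%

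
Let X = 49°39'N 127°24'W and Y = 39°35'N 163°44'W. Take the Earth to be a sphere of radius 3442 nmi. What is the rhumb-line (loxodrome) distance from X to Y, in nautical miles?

1662 nmi

Rhumb course C = atan2(Δλ, Δψ) with Δψ = ln[tan(π/4+φ₂/2)/tan(π/4+φ₁/2)] = -0.2478, Δλ = -0.6341 → C = 248.66°
d = R·|Δφ| / |cos C| = 3442·0.17570 / 0.36393 = 1662 nmi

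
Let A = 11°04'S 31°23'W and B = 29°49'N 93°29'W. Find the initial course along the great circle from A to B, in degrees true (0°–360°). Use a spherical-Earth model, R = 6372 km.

306.4°

N = sin Δλ·cos φ₂ = -0.7668;  D = cos φ₁ sin φ₂ − sin φ₁ cos φ₂ cos Δλ = +0.5659
initial course = atan2(N, D) = 306.43°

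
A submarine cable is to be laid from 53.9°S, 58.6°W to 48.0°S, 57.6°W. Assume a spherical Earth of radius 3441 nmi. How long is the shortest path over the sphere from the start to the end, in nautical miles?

356 nmi

cos σ = sin φ₁ sin φ₂ + cos φ₁ cos φ₂ cos Δλ
      = sin(-53.90°)sin(-48.00°) + cos(-53.90°)cos(-48.00°)cos(1.00°) = 0.9946
σ = 5.933° → d = Rσ = 3441·0.10356 = 356 nmi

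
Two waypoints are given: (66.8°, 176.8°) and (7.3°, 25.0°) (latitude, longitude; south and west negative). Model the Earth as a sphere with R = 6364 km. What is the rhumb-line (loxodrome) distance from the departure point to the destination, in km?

13724 km

Δψ = ln[tan(π/4+φ₂/2)/tan(π/4+φ₁/2)] = -1.4557;  Δφ = -1.0385 rad,  Δλ = -2.6494 rad
q = Δφ/Δψ = 0.7134
d = R·√(Δφ² + q²Δλ²) = 6364·2.15658 = 13724 km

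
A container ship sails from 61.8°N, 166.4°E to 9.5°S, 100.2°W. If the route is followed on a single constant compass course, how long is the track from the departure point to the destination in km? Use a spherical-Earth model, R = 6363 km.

11498 km

Δψ = ln[tan(π/4+φ₂/2)/tan(π/4+φ₁/2)] = -1.5481;  Δφ = -1.2444 rad,  Δλ = +1.6301 rad
q = Δφ/Δψ = 0.8038
d = R·√(Δφ² + q²Δλ²) = 6363·1.80708 = 11498 km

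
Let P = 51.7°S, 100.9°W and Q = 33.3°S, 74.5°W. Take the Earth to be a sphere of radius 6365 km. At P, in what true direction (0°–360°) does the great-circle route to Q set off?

N = sin Δλ·cos φ₂ = +0.3716;  D = cos φ₁ sin φ₂ − sin φ₁ cos φ₂ cos Δλ = +0.2472
initial course = atan2(N, D) = 56.36°

56.4°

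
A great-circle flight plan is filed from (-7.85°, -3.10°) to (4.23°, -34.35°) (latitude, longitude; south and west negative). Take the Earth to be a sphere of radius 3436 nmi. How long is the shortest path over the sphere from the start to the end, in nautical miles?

2005 nmi

Haversine: a = sin²(Δφ/2)+cos φ₁ cos φ₂ sin²(Δλ/2) = 0.08274;  σ = 2·atan2(√a,√(1−a))
σ = 33.434° → d = Rσ = 3436·0.58354 = 2005 nmi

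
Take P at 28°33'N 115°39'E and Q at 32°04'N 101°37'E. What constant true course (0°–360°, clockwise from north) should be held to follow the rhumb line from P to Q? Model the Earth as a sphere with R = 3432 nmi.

286.2°

Δψ = ln[tan(π/4+φ₂/2)/tan(π/4+φ₁/2)] = +0.0711
Δλ = -0.2449 rad (taken the short way round)
course = atan2(Δλ, Δψ) = 286.19°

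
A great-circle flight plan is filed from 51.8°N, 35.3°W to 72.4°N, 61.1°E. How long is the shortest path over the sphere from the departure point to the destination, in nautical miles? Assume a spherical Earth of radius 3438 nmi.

cos σ = sin φ₁ sin φ₂ + cos φ₁ cos φ₂ cos Δλ
      = sin(51.80°)sin(72.40°) + cos(51.80°)cos(72.40°)cos(96.40°) = 0.7282
σ = 43.262° → d = Rσ = 3438·0.75506 = 2596 nmi

2596 nmi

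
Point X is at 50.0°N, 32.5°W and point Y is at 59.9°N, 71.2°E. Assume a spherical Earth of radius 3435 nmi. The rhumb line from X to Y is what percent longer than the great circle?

10.9%

Great circle: σ = 0.9442 rad → d_gc = Rσ = 3243.3 nmi
Rhumb: Δφ = +0.1728, Δλ = +1.8099, Δψ = +0.3028, q = Δφ/Δψ = 0.5707 → d_rh = R√(Δφ²+q²Δλ²) = 3597.1 nmi
Excess = (3597.1 − 3243.3) / 3243.3 = 353.8 / 3243.3 = 10.91% ≈ 10.9%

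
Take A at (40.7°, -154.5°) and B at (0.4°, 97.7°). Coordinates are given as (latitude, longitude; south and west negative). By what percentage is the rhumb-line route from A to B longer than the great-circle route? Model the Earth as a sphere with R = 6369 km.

2.9%

Great circle: σ = 1.8000 rad → d_gc = Rσ = 11464.2 km
Rhumb: Δφ = -0.7034, Δλ = -1.8815, Δψ = -0.7720, q = Δφ/Δψ = 0.9111 → d_rh = R√(Δφ²+q²Δλ²) = 11801.6 km
Excess = (11801.6 − 11464.2) / 11464.2 = 337.4 / 11464.2 = 2.94% ≈ 2.9%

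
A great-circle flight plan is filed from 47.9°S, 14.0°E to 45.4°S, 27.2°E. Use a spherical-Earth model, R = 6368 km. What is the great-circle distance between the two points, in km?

1043 km

cos σ = sin φ₁ sin φ₂ + cos φ₁ cos φ₂ cos Δλ
      = sin(-47.90°)sin(-45.40°) + cos(-47.90°)cos(-45.40°)cos(13.20°) = 0.9866
σ = 9.386° → d = Rσ = 6368·0.16382 = 1043 km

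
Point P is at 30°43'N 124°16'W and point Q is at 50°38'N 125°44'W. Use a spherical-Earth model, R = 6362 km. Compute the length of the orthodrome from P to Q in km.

cos σ = sin φ₁ sin φ₂ + cos φ₁ cos φ₂ cos Δλ
      = sin(30.72°)sin(50.63°) + cos(30.72°)cos(50.63°)cos(-1.47°) = 0.9400
σ = 19.947° → d = Rσ = 6362·0.34814 = 2215 km

2215 km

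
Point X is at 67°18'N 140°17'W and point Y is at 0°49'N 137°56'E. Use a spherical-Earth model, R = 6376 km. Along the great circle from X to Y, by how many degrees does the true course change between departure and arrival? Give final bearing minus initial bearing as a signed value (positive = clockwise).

At departure: θ₁ = atan2(sin Δλ cos φ₂, cos φ₁ sin φ₂ − sin φ₁ cos φ₂ cos Δλ) = 262.73°
At arrival: θ₂ = atan2(sin Δλ cos φ₁, −cos φ₂ sin φ₁ + sin φ₂ cos φ₁ cos Δλ) = 202.51°
Δθ = θ₂ − θ₁ = -60.2°

-60.2°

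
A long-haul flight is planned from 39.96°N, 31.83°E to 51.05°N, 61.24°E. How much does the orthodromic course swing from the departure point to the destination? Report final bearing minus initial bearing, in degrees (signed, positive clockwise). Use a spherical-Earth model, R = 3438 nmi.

+21.3°

Initial bearing θ₁ = atan2(sin Δλ cos φ₂, cos φ₁ sin φ₂ − sin φ₁ cos φ₂ cos Δλ) = 51.63°
Final bearing θ₂ = (initial bearing from the destination back to the start) + 180° = 72.94°
Δθ = θ₂ − θ₁ = +21.3°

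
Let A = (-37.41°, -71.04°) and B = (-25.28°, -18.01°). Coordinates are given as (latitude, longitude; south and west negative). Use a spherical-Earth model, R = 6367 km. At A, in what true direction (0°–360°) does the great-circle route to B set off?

N = sin Δλ·cos φ₂ = +0.7224;  D = cos φ₁ sin φ₂ − sin φ₁ cos φ₂ cos Δλ = -0.0088
initial course = atan2(N, D) = 90.70°

90.7°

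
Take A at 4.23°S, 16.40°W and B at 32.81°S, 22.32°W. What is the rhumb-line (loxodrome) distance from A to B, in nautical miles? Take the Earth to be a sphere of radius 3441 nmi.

1748 nmi

Rhumb course C = atan2(Δλ, Δψ) with Δψ = ln[tan(π/4+φ₂/2)/tan(π/4+φ₁/2)] = -0.5329, Δλ = -0.1033 → C = 190.97°
d = R·|Δφ| / |cos C| = 3441·0.49882 / 0.98172 = 1748 nmi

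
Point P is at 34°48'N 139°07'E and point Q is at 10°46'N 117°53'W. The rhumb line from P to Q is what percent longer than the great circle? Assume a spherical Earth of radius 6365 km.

Great circle: σ = 1.6457 rad → d_gc = Rσ = 10475.0 km
Rhumb: Δφ = -0.4195, Δλ = +1.7977, Δψ = -0.4596, q = Δφ/Δψ = 0.9128 → d_rh = R√(Δφ²+q²Δλ²) = 10779.9 km
Excess = (10779.9 − 10475.0) / 10475.0 = 304.9 / 10475.0 = 2.91% ≈ 2.9%

2.9%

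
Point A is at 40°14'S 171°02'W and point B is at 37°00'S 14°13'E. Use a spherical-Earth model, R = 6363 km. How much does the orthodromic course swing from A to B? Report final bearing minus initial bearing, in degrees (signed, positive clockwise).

Initial bearing θ₁ = atan2(sin Δλ cos φ₂, cos φ₁ sin φ₂ − sin φ₁ cos φ₂ cos Δλ) = 184.29°
Final bearing θ₂ = (initial bearing from the destination back to the start) + 180° = 355.90°
Δθ = θ₂ − θ₁ = +171.6°

+171.6°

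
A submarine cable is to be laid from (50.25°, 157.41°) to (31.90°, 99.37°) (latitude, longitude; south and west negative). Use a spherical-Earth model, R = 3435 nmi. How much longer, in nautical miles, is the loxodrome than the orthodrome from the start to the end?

Great circle: cos σ = sin φ₁ sin φ₂ + cos φ₁ cos φ₂ cos Δλ,  σ = 0.8043 rad → d_gc = 2762.66 nmi
Rhumb line: Δψ = -0.4295, q = Δφ/Δψ = 0.7457, d_rh = R√(Δφ²+q²Δλ²) = 2818.18 nmi
Excess = 2818.18 − 2762.66 = 55.52 ≈ 56 nmi

56 nmi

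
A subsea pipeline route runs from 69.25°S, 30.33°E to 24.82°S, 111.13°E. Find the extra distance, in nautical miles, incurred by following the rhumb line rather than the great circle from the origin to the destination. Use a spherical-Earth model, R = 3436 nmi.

199 nmi

Great circle: cos σ = sin φ₁ sin φ₂ + cos φ₁ cos φ₂ cos Δλ,  σ = 1.1108 rad → d_gc = 3816.7 nmi
Rhumb line: Δψ = +1.2504, q = Δφ/Δψ = 0.6202, d_rh = R√(Δφ²+q²Δλ²) = 4016.1 nmi
Excess = 4016.1 − 3816.7 = 199.4 ≈ 199 nmi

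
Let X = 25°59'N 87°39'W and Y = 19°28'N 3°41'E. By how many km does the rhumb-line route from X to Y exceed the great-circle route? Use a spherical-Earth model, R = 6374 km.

188 km

Great circle: cos σ = sin φ₁ sin φ₂ + cos φ₁ cos φ₂ cos Δλ,  σ = 1.4442 rad → d_gc = 9205.2 km
Rhumb line: Δψ = -0.1234, q = Δφ/Δψ = 0.9217, d_rh = R√(Δφ²+q²Δλ²) = 9393.0 km
Excess = 9393.0 − 9205.2 = 187.8 ≈ 188 km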